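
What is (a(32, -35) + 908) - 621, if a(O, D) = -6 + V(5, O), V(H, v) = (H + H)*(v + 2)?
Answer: 621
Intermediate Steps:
V(H, v) = 2*H*(2 + v) (V(H, v) = (2*H)*(2 + v) = 2*H*(2 + v))
a(O, D) = 14 + 10*O (a(O, D) = -6 + 2*5*(2 + O) = -6 + (20 + 10*O) = 14 + 10*O)
(a(32, -35) + 908) - 621 = ((14 + 10*32) + 908) - 621 = ((14 + 320) + 908) - 621 = (334 + 908) - 621 = 1242 - 621 = 621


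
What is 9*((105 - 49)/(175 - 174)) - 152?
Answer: 352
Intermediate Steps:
9*((105 - 49)/(175 - 174)) - 152 = 9*(56/1) - 152 = 9*(56*1) - 152 = 9*56 - 152 = 504 - 152 = 352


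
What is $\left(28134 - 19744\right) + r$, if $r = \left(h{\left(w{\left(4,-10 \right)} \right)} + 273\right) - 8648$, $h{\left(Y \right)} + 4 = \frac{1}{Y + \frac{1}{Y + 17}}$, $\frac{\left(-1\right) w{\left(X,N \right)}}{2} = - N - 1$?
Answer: $\frac{208}{19} \approx 10.947$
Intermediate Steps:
$w{\left(X,N \right)} = 2 + 2 N$ ($w{\left(X,N \right)} = - 2 \left(- N - 1\right) = - 2 \left(-1 - N\right) = 2 + 2 N$)
$h{\left(Y \right)} = -4 + \frac{1}{Y + \frac{1}{17 + Y}}$ ($h{\left(Y \right)} = -4 + \frac{1}{Y + \frac{1}{Y + 17}} = -4 + \frac{1}{Y + \frac{1}{17 + Y}}$)
$r = - \frac{159202}{19}$ ($r = \left(\frac{13 - 67 \left(2 + 2 \left(-10\right)\right) - 4 \left(2 + 2 \left(-10\right)\right)^{2}}{1 + \left(2 + 2 \left(-10\right)\right)^{2} + 17 \left(2 + 2 \left(-10\right)\right)} + 273\right) - 8648 = \left(\frac{13 - 67 \left(2 - 20\right) - 4 \left(2 - 20\right)^{2}}{1 + \left(2 - 20\right)^{2} + 17 \left(2 - 20\right)} + 273\right) - 8648 = \left(\frac{13 - -1206 - 4 \left(-18\right)^{2}}{1 + \left(-18\right)^{2} + 17 \left(-18\right)} + 273\right) - 8648 = \left(\frac{13 + 1206 - 1296}{1 + 324 - 306} + 273\right) - 8648 = \left(\frac{13 + 1206 - 1296}{19} + 273\right) - 8648 = \left(\frac{1}{19} \left(-77\right) + 273\right) - 8648 = \left(- \frac{77}{19} + 273\right) - 8648 = \frac{5110}{19} - 8648 = - \frac{159202}{19} \approx -8379.0$)
$\left(28134 - 19744\right) + r = \left(28134 - 19744\right) - \frac{159202}{19} = 8390 - \frac{159202}{19} = \frac{208}{19}$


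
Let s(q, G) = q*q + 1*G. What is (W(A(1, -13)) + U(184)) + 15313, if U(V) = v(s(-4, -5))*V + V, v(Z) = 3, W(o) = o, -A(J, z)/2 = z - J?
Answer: 16077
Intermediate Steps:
A(J, z) = -2*z + 2*J (A(J, z) = -2*(z - J) = -2*z + 2*J)
s(q, G) = G + q² (s(q, G) = q² + G = G + q²)
U(V) = 4*V (U(V) = 3*V + V = 4*V)
(W(A(1, -13)) + U(184)) + 15313 = ((-2*(-13) + 2*1) + 4*184) + 15313 = ((26 + 2) + 736) + 15313 = (28 + 736) + 15313 = 764 + 15313 = 16077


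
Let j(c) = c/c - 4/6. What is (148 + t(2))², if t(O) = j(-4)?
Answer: 198025/9 ≈ 22003.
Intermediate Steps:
j(c) = ⅓ (j(c) = 1 - 4*⅙ = 1 - ⅔ = ⅓)
t(O) = ⅓
(148 + t(2))² = (148 + ⅓)² = (445/3)² = 198025/9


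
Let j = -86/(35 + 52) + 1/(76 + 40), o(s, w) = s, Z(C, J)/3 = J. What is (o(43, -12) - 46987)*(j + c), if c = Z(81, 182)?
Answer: -741977304/29 ≈ -2.5585e+7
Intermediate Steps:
Z(C, J) = 3*J
c = 546 (c = 3*182 = 546)
j = -341/348 (j = -86/87 + 1/116 = -341/348 ≈ -0.97989)
(o(43, -12) - 46987)*(j + c) = (43 - 46987)*(-341/348 + 546) = -46944*189667/348 = -741977304/29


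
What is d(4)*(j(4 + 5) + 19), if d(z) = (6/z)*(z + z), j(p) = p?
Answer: 336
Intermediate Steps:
d(z) = 12 (d(z) = (6/z)*(2*z) = 12)
d(4)*(j(4 + 5) + 19) = 12*((4 + 5) + 19) = 12*(9 + 19) = 12*28 = 336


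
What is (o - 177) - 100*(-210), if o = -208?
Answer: 20615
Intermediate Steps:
(o - 177) - 100*(-210) = (-208 - 177) - 100*(-210) = -385 + 21000 = 20615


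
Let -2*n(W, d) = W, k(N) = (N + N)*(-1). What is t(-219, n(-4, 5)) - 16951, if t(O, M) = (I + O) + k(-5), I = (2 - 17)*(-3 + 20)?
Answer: -17415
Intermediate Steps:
k(N) = -2*N (k(N) = (2*N)*(-1) = -2*N)
n(W, d) = -W/2
I = -255 (I = -15*17 = -255)
t(O, M) = -245 + O (t(O, M) = (-255 + O) - 2*(-5) = (-255 + O) + 10 = -245 + O)
t(-219, n(-4, 5)) - 16951 = (-245 - 219) - 16951 = -464 - 16951 = -17415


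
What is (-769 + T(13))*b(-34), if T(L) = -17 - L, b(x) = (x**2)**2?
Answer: -1067732464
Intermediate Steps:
b(x) = x**4
(-769 + T(13))*b(-34) = (-769 + (-17 - 1*13))*(-34)**4 = (-769 + (-17 - 13))*1336336 = (-769 - 30)*1336336 = -799*1336336 = -1067732464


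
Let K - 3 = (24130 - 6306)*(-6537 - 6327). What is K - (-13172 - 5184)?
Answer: -229269577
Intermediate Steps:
K = -229287933 (K = 3 + (24130 - 6306)*(-6537 - 6327) = 3 + 17824*(-12864) = 3 - 229287936 = -229287933)
K - (-13172 - 5184) = -229287933 - (-13172 - 5184) = -229287933 - 1*(-18356) = -229287933 + 18356 = -229269577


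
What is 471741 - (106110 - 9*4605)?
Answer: 407076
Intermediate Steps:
471741 - (106110 - 9*4605) = 471741 - (106110 - 41445) = 471741 - 1*64665 = 471741 - 64665 = 407076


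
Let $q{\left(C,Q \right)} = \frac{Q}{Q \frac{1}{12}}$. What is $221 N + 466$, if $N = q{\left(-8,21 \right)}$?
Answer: $3118$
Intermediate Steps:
$q{\left(C,Q \right)} = 12$ ($q{\left(C,Q \right)} = \frac{Q}{Q \frac{1}{12}} = \frac{Q}{\frac{1}{12} Q} = Q \frac{12}{Q} = 12$)
$N = 12$
$221 N + 466 = 221 \cdot 12 + 466 = 2652 + 466 = 3118$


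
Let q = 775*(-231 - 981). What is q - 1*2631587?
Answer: -3570887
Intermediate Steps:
q = -939300 (q = 775*(-1212) = -939300)
q - 1*2631587 = -939300 - 1*2631587 = -939300 - 2631587 = -3570887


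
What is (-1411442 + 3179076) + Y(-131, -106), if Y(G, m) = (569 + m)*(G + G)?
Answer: 1646328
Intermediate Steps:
Y(G, m) = 2*G*(569 + m) (Y(G, m) = (569 + m)*(2*G) = 2*G*(569 + m))
(-1411442 + 3179076) + Y(-131, -106) = (-1411442 + 3179076) + 2*(-131)*(569 - 106) = 1767634 + 2*(-131)*463 = 1767634 - 121306 = 1646328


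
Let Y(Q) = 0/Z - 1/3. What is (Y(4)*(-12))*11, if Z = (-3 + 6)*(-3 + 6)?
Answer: 44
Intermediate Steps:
Z = 9 (Z = 3*3 = 9)
Y(Q) = -⅓ (Y(Q) = 0/9 - 1/3 = 0*(⅑) - 1*⅓ = 0 - ⅓ = -⅓)
(Y(4)*(-12))*11 = -⅓*(-12)*11 = 4*11 = 44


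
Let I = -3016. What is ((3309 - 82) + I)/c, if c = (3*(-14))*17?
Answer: -211/714 ≈ -0.29552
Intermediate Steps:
c = -714 (c = -42*17 = -714)
((3309 - 82) + I)/c = ((3309 - 82) - 3016)/(-714) = (3227 - 3016)*(-1/714) = 211*(-1/714) = -211/714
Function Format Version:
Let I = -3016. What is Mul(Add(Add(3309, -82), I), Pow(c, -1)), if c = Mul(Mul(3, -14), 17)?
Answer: Rational(-211, 714) ≈ -0.29552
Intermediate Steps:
c = -714 (c = Mul(-42, 17) = -714)
Mul(Add(Add(3309, -82), I), Pow(c, -1)) = Mul(Add(Add(3309, -82), -3016), Pow(-714, -1)) = Mul(Add(3227, -3016), Rational(-1, 714)) = Mul(211, Rational(-1, 714)) = Rational(-211, 714)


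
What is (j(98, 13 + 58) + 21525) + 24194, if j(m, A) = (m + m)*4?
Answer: 46503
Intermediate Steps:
j(m, A) = 8*m (j(m, A) = (2*m)*4 = 8*m)
(j(98, 13 + 58) + 21525) + 24194 = (8*98 + 21525) + 24194 = (784 + 21525) + 24194 = 22309 + 24194 = 46503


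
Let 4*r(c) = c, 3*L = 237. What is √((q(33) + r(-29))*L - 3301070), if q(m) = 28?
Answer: I*√13197723/2 ≈ 1816.4*I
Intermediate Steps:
L = 79 (L = (⅓)*237 = 79)
r(c) = c/4
√((q(33) + r(-29))*L - 3301070) = √((28 + (¼)*(-29))*79 - 3301070) = √((28 - 29/4)*79 - 3301070) = √((83/4)*79 - 3301070) = √(6557/4 - 3301070) = √(-13197723/4) = I*√13197723/2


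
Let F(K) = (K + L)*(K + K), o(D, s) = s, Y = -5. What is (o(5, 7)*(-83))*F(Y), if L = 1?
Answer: -23240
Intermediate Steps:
F(K) = 2*K*(1 + K) (F(K) = (K + 1)*(K + K) = (1 + K)*(2*K) = 2*K*(1 + K))
(o(5, 7)*(-83))*F(Y) = (7*(-83))*(2*(-5)*(1 - 5)) = -1162*(-5)*(-4) = -581*40 = -23240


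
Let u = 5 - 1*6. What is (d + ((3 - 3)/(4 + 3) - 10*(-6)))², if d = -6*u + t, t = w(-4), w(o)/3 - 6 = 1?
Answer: 7569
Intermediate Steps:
w(o) = 21 (w(o) = 18 + 3*1 = 18 + 3 = 21)
u = -1 (u = 5 - 6 = -1)
t = 21
d = 27 (d = -6*(-1) + 21 = 6 + 21 = 27)
(d + ((3 - 3)/(4 + 3) - 10*(-6)))² = (27 + ((3 - 3)/(4 + 3) - 10*(-6)))² = (27 + (0/7 + 60))² = (27 + (0*(⅐) + 60))² = (27 + (0 + 60))² = (27 + 60)² = 87² = 7569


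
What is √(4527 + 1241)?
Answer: 2*√1442 ≈ 75.947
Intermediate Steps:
√(4527 + 1241) = √5768 = 2*√1442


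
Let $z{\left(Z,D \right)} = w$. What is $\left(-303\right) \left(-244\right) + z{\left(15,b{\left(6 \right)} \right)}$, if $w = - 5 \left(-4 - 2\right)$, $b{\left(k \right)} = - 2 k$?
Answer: $73962$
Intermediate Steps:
$w = 30$ ($w = \left(-5\right) \left(-6\right) = 30$)
$z{\left(Z,D \right)} = 30$
$\left(-303\right) \left(-244\right) + z{\left(15,b{\left(6 \right)} \right)} = \left(-303\right) \left(-244\right) + 30 = 73932 + 30 = 73962$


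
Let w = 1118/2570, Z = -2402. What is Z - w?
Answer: -3087129/1285 ≈ -2402.4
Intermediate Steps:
w = 559/1285 (w = 1118*(1/2570) = 559/1285 ≈ 0.43502)
Z - w = -2402 - 1*559/1285 = -2402 - 559/1285 = -3087129/1285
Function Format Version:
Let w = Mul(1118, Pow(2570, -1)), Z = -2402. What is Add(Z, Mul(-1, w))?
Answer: Rational(-3087129, 1285) ≈ -2402.4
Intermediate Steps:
w = Rational(559, 1285) (w = Mul(1118, Rational(1, 2570)) = Rational(559, 1285) ≈ 0.43502)
Add(Z, Mul(-1, w)) = Add(-2402, Mul(-1, Rational(559, 1285))) = Add(-2402, Rational(-559, 1285)) = Rational(-3087129, 1285)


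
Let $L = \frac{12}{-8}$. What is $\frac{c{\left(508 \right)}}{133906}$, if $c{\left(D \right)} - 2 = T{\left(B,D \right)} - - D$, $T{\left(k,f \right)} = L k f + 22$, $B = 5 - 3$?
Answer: $- \frac{496}{66953} \approx -0.0074082$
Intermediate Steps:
$B = 2$ ($B = 5 - 3 = 2$)
$L = - \frac{3}{2}$ ($L = 12 \left(- \frac{1}{8}\right) = - \frac{3}{2} \approx -1.5$)
$T{\left(k,f \right)} = 22 - \frac{3 f k}{2}$ ($T{\left(k,f \right)} = - \frac{3 k}{2} f + 22 = - \frac{3 f k}{2} + 22 = 22 - \frac{3 f k}{2}$)
$c{\left(D \right)} = 24 - 2 D$ ($c{\left(D \right)} = 2 - \left(-22 - D + \frac{3}{2} D 2\right) = 2 - \left(-22 + 2 D\right) = 24 - 2 D$)
$\frac{c{\left(508 \right)}}{133906} = \frac{24 - 1016}{133906} = \left(24 - 1016\right) \frac{1}{133906} = \left(-992\right) \frac{1}{133906} = - \frac{496}{66953}$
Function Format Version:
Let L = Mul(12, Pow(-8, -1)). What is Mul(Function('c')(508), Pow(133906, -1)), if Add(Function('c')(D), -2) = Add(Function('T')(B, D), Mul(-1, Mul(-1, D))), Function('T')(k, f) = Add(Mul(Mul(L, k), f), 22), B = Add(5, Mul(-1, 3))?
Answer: Rational(-496, 66953) ≈ -0.0074082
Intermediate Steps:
B = 2 (B = Add(5, -3) = 2)
L = Rational(-3, 2) (L = Mul(12, Rational(-1, 8)) = Rational(-3, 2) ≈ -1.5000)
Function('T')(k, f) = Add(22, Mul(Rational(-3, 2), f, k)) (Function('T')(k, f) = Add(Mul(Mul(Rational(-3, 2), k), f), 22) = Add(Mul(Rational(-3, 2), f, k), 22) = Add(22, Mul(Rational(-3, 2), f, k)))
Function('c')(D) = Add(24, Mul(-2, D)) (Function('c')(D) = Add(2, Add(Add(22, Mul(Rational(-3, 2), D, 2)), Mul(-1, Mul(-1, D)))) = Add(2, Add(Add(22, Mul(-3, D)), D)) = Add(2, Add(22, Mul(-2, D))) = Add(24, Mul(-2, D)))
Mul(Function('c')(508), Pow(133906, -1)) = Mul(Add(24, Mul(-2, 508)), Pow(133906, -1)) = Mul(Add(24, -1016), Rational(1, 133906)) = Mul(-992, Rational(1, 133906)) = Rational(-496, 66953)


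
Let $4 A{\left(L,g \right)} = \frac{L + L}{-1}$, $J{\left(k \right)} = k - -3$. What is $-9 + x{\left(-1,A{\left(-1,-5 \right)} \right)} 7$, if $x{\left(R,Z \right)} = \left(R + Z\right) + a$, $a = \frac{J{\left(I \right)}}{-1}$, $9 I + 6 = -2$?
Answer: $- \frac{491}{18} \approx -27.278$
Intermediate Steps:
$I = - \frac{8}{9}$ ($I = - \frac{2}{3} + \frac{1}{9} \left(-2\right) = - \frac{2}{3} - \frac{2}{9} = - \frac{8}{9} \approx -0.88889$)
$J{\left(k \right)} = 3 + k$ ($J{\left(k \right)} = k + 3 = 3 + k$)
$a = - \frac{19}{9}$ ($a = \frac{3 - \frac{8}{9}}{-1} = \frac{19}{9} \left(-1\right) = - \frac{19}{9} \approx -2.1111$)
$A{\left(L,g \right)} = - \frac{L}{2}$ ($A{\left(L,g \right)} = \frac{\left(L + L\right) \frac{1}{-1}}{4} = \frac{2 L \left(-1\right)}{4} = \frac{\left(-2\right) L}{4} = - \frac{L}{2}$)
$x{\left(R,Z \right)} = - \frac{19}{9} + R + Z$ ($x{\left(R,Z \right)} = \left(R + Z\right) - \frac{19}{9} = - \frac{19}{9} + R + Z$)
$-9 + x{\left(-1,A{\left(-1,-5 \right)} \right)} 7 = -9 + \left(- \frac{19}{9} - 1 - - \frac{1}{2}\right) 7 = -9 + \left(- \frac{19}{9} - 1 + \frac{1}{2}\right) 7 = -9 - \frac{329}{18} = - \frac{491}{18}$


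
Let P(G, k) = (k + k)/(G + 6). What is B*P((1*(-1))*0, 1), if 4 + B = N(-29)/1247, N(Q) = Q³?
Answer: -1013/129 ≈ -7.8527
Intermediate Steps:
P(G, k) = 2*k/(6 + G) (P(G, k) = (2*k)/(6 + G) = 2*k/(6 + G))
B = -1013/43 (B = -4 + (-29)³/1247 = -4 - 24389*1/1247 = -4 - 841/43 = -1013/43 ≈ -23.558)
B*P((1*(-1))*0, 1) = -2026/(43*(6 + (1*(-1))*0)) = -2026/(43*(6 - 1*0)) = -2026/(43*(6 + 0)) = -2026/(43*6) = -1013/43*⅓ = -1013/129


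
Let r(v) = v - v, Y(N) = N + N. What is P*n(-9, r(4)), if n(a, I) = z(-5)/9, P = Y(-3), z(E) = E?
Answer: 10/3 ≈ 3.3333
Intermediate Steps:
Y(N) = 2*N
r(v) = 0
P = -6 (P = 2*(-3) = -6)
n(a, I) = -5/9
P*n(-9, r(4)) = -6*(-5/9) = 10/3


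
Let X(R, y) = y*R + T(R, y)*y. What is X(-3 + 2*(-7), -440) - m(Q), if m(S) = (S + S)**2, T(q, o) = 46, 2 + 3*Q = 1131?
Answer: -5213404/9 ≈ -5.7927e+5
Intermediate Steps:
Q = 1129/3 (Q = -2/3 + (1/3)*1131 = -2/3 + 377 = 1129/3 ≈ 376.33)
X(R, y) = 46*y + R*y (X(R, y) = y*R + 46*y = R*y + 46*y = 46*y + R*y)
m(S) = 4*S**2 (m(S) = (2*S)**2 = 4*S**2)
X(-3 + 2*(-7), -440) - m(Q) = -440*(46 + (-3 + 2*(-7))) - 4*(1129/3)**2 = -440*(46 + (-3 - 14)) - 4*1274641/9 = -440*(46 - 17) - 1*5098564/9 = -440*29 - 5098564/9 = -12760 - 5098564/9 = -5213404/9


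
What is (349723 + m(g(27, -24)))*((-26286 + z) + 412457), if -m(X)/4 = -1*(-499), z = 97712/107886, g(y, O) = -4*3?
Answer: 2414531802973081/17981 ≈ 1.3428e+11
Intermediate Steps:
g(y, O) = -12
z = 48856/53943 (z = 97712*(1/107886) = 48856/53943 ≈ 0.90570)
m(X) = -1996 (m(X) = -(-4)*(-499) = -4*499 = -1996)
(349723 + m(g(27, -24)))*((-26286 + z) + 412457) = (349723 - 1996)*((-26286 + 48856/53943) + 412457) = 347727*(-1417896842/53943 + 412457) = 347727*(20831271109/53943) = 2414531802973081/17981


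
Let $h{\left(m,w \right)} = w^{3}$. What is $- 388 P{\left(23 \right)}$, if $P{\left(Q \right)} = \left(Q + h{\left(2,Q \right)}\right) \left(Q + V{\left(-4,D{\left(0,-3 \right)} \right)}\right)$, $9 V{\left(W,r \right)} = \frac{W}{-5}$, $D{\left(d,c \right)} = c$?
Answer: $- \frac{982835816}{9} \approx -1.092 \cdot 10^{8}$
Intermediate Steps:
$V{\left(W,r \right)} = - \frac{W}{45}$ ($V{\left(W,r \right)} = \frac{W \frac{1}{-5}}{9} = \frac{W \left(- \frac{1}{5}\right)}{9} = \frac{\left(- \frac{1}{5}\right) W}{9} = - \frac{W}{45}$)
$P{\left(Q \right)} = \left(\frac{4}{45} + Q\right) \left(Q + Q^{3}\right)$ ($P{\left(Q \right)} = \left(Q + Q^{3}\right) \left(Q - - \frac{4}{45}\right) = \left(Q + Q^{3}\right) \left(Q + \frac{4}{45}\right) = \left(Q + Q^{3}\right) \left(\frac{4}{45} + Q\right) = \left(\frac{4}{45} + Q\right) \left(Q + Q^{3}\right)$)
$- 388 P{\left(23 \right)} = - 388 \cdot \frac{1}{45} \cdot 23 \left(4 + 4 \cdot 23^{2} + 45 \cdot 23 + 45 \cdot 23^{3}\right) = - 388 \cdot \frac{1}{45} \cdot 23 \left(4 + 4 \cdot 529 + 1035 + 45 \cdot 12167\right) = - 388 \cdot \frac{1}{45} \cdot 23 \left(4 + 2116 + 1035 + 547515\right) = - 388 \cdot \frac{1}{45} \cdot 23 \cdot 550670 = \left(-388\right) \frac{2533082}{9} = - \frac{982835816}{9}$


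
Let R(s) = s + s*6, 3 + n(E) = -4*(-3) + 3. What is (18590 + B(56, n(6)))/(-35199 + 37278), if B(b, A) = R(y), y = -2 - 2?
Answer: 18562/2079 ≈ 8.9283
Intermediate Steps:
n(E) = 12 (n(E) = -3 + (-4*(-3) + 3) = -3 + (12 + 3) = -3 + 15 = 12)
y = -4
R(s) = 7*s (R(s) = s + 6*s = 7*s)
B(b, A) = -28 (B(b, A) = 7*(-4) = -28)
(18590 + B(56, n(6)))/(-35199 + 37278) = (18590 - 28)/(-35199 + 37278) = 18562/2079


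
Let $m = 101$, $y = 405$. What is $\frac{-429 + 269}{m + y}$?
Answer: $- \frac{80}{253} \approx -0.31621$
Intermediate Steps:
$\frac{-429 + 269}{m + y} = \frac{-429 + 269}{101 + 405} = - \frac{160}{506} = \left(-160\right) \frac{1}{506} = - \frac{80}{253}$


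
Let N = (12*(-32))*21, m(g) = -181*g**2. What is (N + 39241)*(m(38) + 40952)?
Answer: -6871784924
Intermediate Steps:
N = -8064 (N = -384*21 = -8064)
(N + 39241)*(m(38) + 40952) = (-8064 + 39241)*(-181*38**2 + 40952) = 31177*(-181*1444 + 40952) = 31177*(-261364 + 40952) = 31177*(-220412) = -6871784924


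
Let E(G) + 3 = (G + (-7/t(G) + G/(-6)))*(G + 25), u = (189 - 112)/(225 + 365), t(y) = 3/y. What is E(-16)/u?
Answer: 125670/77 ≈ 1632.1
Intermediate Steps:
u = 77/590 ≈ 0.13051
E(G) = -3 - 3*G*(25 + G)/2 (E(G) = -3 + (G + (-7*G/3 + G/(-6)))*(G + 25) = -3 + (G + (-7*G/3 + G*(-⅙)))*(25 + G) = -3 + (G + (-7*G/3 - G/6))*(25 + G) = -3 + (G - 5*G/2)*(25 + G) = -3 + (-3*G/2)*(25 + G) = -3 - 3*G*(25 + G)/2)
E(-16)/u = (-3 - 75/2*(-16) - 3/2*(-16)²)/(77/590) = (-3 + 600 - 3/2*256)*(590/77) = (-3 + 600 - 384)*(590/77) = 213*(590/77) = 125670/77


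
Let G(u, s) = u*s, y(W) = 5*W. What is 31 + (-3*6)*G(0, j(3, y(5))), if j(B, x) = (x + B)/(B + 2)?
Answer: 31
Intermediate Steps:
j(B, x) = (B + x)/(2 + B)
G(u, s) = s*u
31 + (-3*6)*G(0, j(3, y(5))) = 31 + (-3*6)*(((3 + 5*5)/(2 + 3))*0) = 31 - 18*(3 + 25)/5*0 = 31 - 18*(⅕)*28*0 = 31 - 504*0/5 = 31 - 18*0 = 31 + 0 = 31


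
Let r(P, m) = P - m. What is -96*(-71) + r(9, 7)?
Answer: 6818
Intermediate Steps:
-96*(-71) + r(9, 7) = -96*(-71) + (9 - 1*7) = 6816 + (9 - 7) = 6816 + 2 = 6818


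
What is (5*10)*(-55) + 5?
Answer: -2745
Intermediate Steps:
(5*10)*(-55) + 5 = 50*(-55) + 5 = -2750 + 5 = -2745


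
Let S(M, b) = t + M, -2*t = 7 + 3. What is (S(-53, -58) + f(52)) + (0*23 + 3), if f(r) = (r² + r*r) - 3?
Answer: 5350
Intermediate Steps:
f(r) = -3 + 2*r² (f(r) = (r² + r²) - 3 = 2*r² - 3 = -3 + 2*r²)
t = -5 (t = -(7 + 3)/2 = -½*10 = -5)
S(M, b) = -5 + M
(S(-53, -58) + f(52)) + (0*23 + 3) = ((-5 - 53) + (-3 + 2*52²)) + (0*23 + 3) = (-58 + (-3 + 2*2704)) + (0 + 3) = (-58 + (-3 + 5408)) + 3 = (-58 + 5405) + 3 = 5347 + 3 = 5350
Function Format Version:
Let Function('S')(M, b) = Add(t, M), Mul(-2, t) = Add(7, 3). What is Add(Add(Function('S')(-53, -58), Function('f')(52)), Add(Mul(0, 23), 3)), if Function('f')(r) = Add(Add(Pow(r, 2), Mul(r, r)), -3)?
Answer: 5350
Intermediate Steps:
Function('f')(r) = Add(-3, Mul(2, Pow(r, 2))) (Function('f')(r) = Add(Add(Pow(r, 2), Pow(r, 2)), -3) = Add(Mul(2, Pow(r, 2)), -3) = Add(-3, Mul(2, Pow(r, 2))))
t = -5 (t = Mul(Rational(-1, 2), Add(7, 3)) = Mul(Rational(-1, 2), 10) = -5)
Function('S')(M, b) = Add(-5, M)
Add(Add(Function('S')(-53, -58), Function('f')(52)), Add(Mul(0, 23), 3)) = Add(Add(Add(-5, -53), Add(-3, Mul(2, Pow(52, 2)))), Add(Mul(0, 23), 3)) = Add(Add(-58, Add(-3, Mul(2, 2704))), Add(0, 3)) = Add(Add(-58, Add(-3, 5408)), 3) = Add(Add(-58, 5405), 3) = Add(5347, 3) = 5350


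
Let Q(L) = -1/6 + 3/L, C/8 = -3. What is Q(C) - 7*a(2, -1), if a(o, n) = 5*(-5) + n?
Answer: 4361/24 ≈ 181.71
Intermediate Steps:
C = -24 (C = 8*(-3) = -24)
Q(L) = -⅙ + 3/L (Q(L) = -1*⅙ + 3/L = -⅙ + 3/L)
a(o, n) = -25 + n
Q(C) - 7*a(2, -1) = (⅙)*(18 - 1*(-24))/(-24) - 7*(-25 - 1) = (⅙)*(-1/24)*(18 + 24) - 7*(-26) = (⅙)*(-1/24)*42 + 182 = -7/24 + 182 = 4361/24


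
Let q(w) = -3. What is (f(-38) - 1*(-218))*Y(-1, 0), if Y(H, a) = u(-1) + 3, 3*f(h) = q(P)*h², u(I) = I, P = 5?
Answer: -2452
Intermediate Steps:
f(h) = -h² (f(h) = (-3*h²)/3 = -h²)
Y(H, a) = 2 (Y(H, a) = -1 + 3 = 2)
(f(-38) - 1*(-218))*Y(-1, 0) = (-1*(-38)² - 1*(-218))*2 = (-1*1444 + 218)*2 = (-1444 + 218)*2 = -1226*2 = -2452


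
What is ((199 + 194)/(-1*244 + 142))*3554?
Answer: -232787/17 ≈ -13693.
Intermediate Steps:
((199 + 194)/(-1*244 + 142))*3554 = (393/(-244 + 142))*3554 = (393/(-102))*3554 = (393*(-1/102))*3554 = -131/34*3554 = -232787/17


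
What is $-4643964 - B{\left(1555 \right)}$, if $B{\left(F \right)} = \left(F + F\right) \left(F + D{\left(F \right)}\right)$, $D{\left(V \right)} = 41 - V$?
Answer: $-4771474$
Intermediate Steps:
$B{\left(F \right)} = 82 F$ ($B{\left(F \right)} = \left(F + F\right) \left(F - \left(-41 + F\right)\right) = 2 F 41 = 82 F$)
$-4643964 - B{\left(1555 \right)} = -4643964 - 82 \cdot 1555 = -4643964 - 127510 = -4771474$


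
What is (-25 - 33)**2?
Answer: 3364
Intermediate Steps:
(-25 - 33)**2 = (-58)**2 = 3364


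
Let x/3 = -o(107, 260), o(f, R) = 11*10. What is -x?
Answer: 330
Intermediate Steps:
o(f, R) = 110
x = -330 (x = 3*(-1*110) = 3*(-110) = -330)
-x = -1*(-330) = 330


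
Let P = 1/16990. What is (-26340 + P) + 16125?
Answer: -173552849/16990 ≈ -10215.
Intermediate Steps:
P = 1/16990 ≈ 5.8858e-5
(-26340 + P) + 16125 = (-26340 + 1/16990) + 16125 = -447516599/16990 + 16125 = -173552849/16990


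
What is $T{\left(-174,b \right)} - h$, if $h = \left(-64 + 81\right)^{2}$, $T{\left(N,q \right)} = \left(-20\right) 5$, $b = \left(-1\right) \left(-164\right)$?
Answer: $-389$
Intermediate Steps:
$b = 164$
$T{\left(N,q \right)} = -100$
$h = 289$ ($h = 17^{2} = 289$)
$T{\left(-174,b \right)} - h = -100 - 289 = -389$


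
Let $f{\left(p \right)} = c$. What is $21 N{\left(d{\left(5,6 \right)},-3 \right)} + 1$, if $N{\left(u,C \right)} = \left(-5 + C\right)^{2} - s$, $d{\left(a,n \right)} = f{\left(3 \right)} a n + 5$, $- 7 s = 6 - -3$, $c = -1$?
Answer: $1372$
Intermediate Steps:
$f{\left(p \right)} = -1$
$s = - \frac{9}{7}$ ($s = - \frac{6 - -3}{7} = - \frac{6 + 3}{7} = \left(- \frac{1}{7}\right) 9 = - \frac{9}{7} \approx -1.2857$)
$d{\left(a,n \right)} = 5 - a n$ ($d{\left(a,n \right)} = - a n + 5 = 5 - a n$)
$N{\left(u,C \right)} = \frac{9}{7} + \left(-5 + C\right)^{2}$ ($N{\left(u,C \right)} = \left(-5 + C\right)^{2} - - \frac{9}{7} = \left(-5 + C\right)^{2} + \frac{9}{7} = \frac{9}{7} + \left(-5 + C\right)^{2}$)
$21 N{\left(d{\left(5,6 \right)},-3 \right)} + 1 = 21 \left(\frac{9}{7} + \left(-5 - 3\right)^{2}\right) + 1 = 21 \left(\frac{9}{7} + \left(-8\right)^{2}\right) + 1 = 21 \left(\frac{9}{7} + 64\right) + 1 = 21 \cdot \frac{457}{7} + 1 = 1371 + 1 = 1372$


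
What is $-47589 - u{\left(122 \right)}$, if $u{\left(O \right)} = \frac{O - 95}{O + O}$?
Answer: $- \frac{11611743}{244} \approx -47589.0$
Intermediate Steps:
$u{\left(O \right)} = \frac{-95 + O}{2 O}$
$-47589 - u{\left(122 \right)} = -47589 - \frac{-95 + 122}{2 \cdot 122} = -47589 - \frac{1}{2} \cdot \frac{1}{122} \cdot 27 = -47589 - \frac{27}{244} = - \frac{11611743}{244}$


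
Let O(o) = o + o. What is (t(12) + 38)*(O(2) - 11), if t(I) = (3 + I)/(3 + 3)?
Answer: -567/2 ≈ -283.50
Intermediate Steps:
O(o) = 2*o
t(I) = ½ + I/6 (t(I) = (3 + I)/6 = (3 + I)*(⅙) = ½ + I/6)
(t(12) + 38)*(O(2) - 11) = ((½ + (⅙)*12) + 38)*(2*2 - 11) = ((½ + 2) + 38)*(4 - 11) = (5/2 + 38)*(-7) = (81/2)*(-7) = -567/2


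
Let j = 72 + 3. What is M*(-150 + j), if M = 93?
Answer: -6975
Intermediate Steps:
j = 75
M*(-150 + j) = 93*(-150 + 75) = 93*(-75) = -6975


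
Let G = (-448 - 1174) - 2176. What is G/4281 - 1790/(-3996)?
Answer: -1252303/2851146 ≈ -0.43923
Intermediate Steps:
G = -3798 (G = -1622 - 2176 = -3798)
G/4281 - 1790/(-3996) = -3798/4281 - 1790/(-3996) = -3798*1/4281 - 1790*(-1/3996) = -1266/1427 + 895/1998 = -1252303/2851146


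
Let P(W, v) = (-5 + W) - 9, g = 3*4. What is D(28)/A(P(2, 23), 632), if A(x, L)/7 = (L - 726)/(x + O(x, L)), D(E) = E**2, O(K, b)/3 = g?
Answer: -1344/47 ≈ -28.596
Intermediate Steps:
g = 12
O(K, b) = 36 (O(K, b) = 3*12 = 36)
P(W, v) = -14 + W
A(x, L) = 7*(-726 + L)/(36 + x) (A(x, L) = 7*((L - 726)/(x + 36)) = 7*((-726 + L)/(36 + x)) = 7*(-726 + L)/(36 + x))
D(28)/A(P(2, 23), 632) = 28**2/((7*(-726 + 632)/(36 + (-14 + 2)))) = 784/((7*(-94)/(36 - 12))) = 784/((7*(-94)/24)) = 784/((7*(1/24)*(-94))) = 784/(-329/12) = 784*(-12/329) = -1344/47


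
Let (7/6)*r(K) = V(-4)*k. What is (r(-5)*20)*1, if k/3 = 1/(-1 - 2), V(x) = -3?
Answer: 360/7 ≈ 51.429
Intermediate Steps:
k = -1 (k = 3/(-1 - 2) = 3/(-3) = 3*(-⅓) = -1)
r(K) = 18/7 (r(K) = 6*(-3*(-1))/7 = (6/7)*3 = 18/7)
(r(-5)*20)*1 = ((18/7)*20)*1 = (360/7)*1 = 360/7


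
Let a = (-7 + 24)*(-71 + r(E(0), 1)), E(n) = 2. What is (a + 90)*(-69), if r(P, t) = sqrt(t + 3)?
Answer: 74727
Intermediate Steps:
r(P, t) = sqrt(3 + t)
a = -1173 (a = (-7 + 24)*(-71 + sqrt(3 + 1)) = 17*(-71 + sqrt(4)) = 17*(-71 + 2) = 17*(-69) = -1173)
(a + 90)*(-69) = (-1173 + 90)*(-69) = -1083*(-69) = 74727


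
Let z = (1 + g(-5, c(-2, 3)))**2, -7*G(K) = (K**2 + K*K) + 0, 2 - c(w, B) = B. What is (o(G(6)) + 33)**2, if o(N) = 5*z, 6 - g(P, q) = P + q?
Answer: 770884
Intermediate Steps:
c(w, B) = 2 - B
G(K) = -2*K**2/7 (G(K) = -((K**2 + K*K) + 0)/7 = -((K**2 + K**2) + 0)/7 = -(2*K**2 + 0)/7 = -2*K**2/7)
g(P, q) = 6 - P - q (g(P, q) = 6 - (P + q) = 6 + (-P - q) = 6 - P - q)
z = 169 (z = (1 + (6 - 1*(-5) - (2 - 1*3)))**2 = (1 + (6 + 5 - (2 - 3)))**2 = (1 + (6 + 5 - 1*(-1)))**2 = (1 + (6 + 5 + 1))**2 = (1 + 12)**2 = 13**2 = 169)
o(N) = 845 (o(N) = 5*169 = 845)
(o(G(6)) + 33)**2 = (845 + 33)**2 = 878**2 = 770884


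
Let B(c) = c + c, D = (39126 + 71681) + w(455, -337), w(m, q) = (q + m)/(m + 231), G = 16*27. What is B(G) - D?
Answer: -37710508/343 ≈ -1.0994e+5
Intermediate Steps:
G = 432
w(m, q) = (m + q)/(231 + m)
D = 38006860/343 (D = (39126 + 71681) + (455 - 337)/(231 + 455) = 110807 + 118/686 = 110807 + (1/686)*118 = 110807 + 59/343 = 38006860/343 ≈ 1.1081e+5)
B(c) = 2*c
B(G) - D = 2*432 - 1*38006860/343 = 864 - 38006860/343 = -37710508/343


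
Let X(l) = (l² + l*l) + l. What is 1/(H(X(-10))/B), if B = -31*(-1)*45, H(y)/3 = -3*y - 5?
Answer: -93/115 ≈ -0.80870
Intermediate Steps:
X(l) = l + 2*l² (X(l) = (l² + l²) + l = 2*l² + l = l + 2*l²)
H(y) = -15 - 9*y (H(y) = 3*(-3*y - 5) = 3*(-5 - 3*y) = -15 - 9*y)
B = 1395 (B = 31*45 = 1395)
1/(H(X(-10))/B) = 1/((-15 - (-90)*(1 + 2*(-10)))/1395) = 1/((-15 - (-90)*(1 - 20))*(1/1395)) = 1/((-15 - (-90)*(-19))*(1/1395)) = 1/((-15 - 9*190)*(1/1395)) = 1/((-15 - 1710)*(1/1395)) = 1/(-1725*1/1395) = 1/(-115/93) = -93/115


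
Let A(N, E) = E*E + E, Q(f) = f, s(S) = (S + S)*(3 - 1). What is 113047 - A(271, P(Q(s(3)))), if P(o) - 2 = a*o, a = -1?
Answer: 112957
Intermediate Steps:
s(S) = 4*S (s(S) = (2*S)*2 = 4*S)
P(o) = 2 - o
A(N, E) = E + E² (A(N, E) = E² + E = E + E²)
113047 - A(271, P(Q(s(3)))) = 113047 - (2 - 4*3)*(1 + (2 - 4*3)) = 113047 - (2 - 1*12)*(1 + (2 - 1*12)) = 113047 - (2 - 12)*(1 + (2 - 12)) = 113047 - (-10)*(1 - 10) = 113047 - (-10)*(-9) = 113047 - 1*90 = 113047 - 90 = 112957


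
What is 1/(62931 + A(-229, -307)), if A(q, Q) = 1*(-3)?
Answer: 1/62928 ≈ 1.5891e-5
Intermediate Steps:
A(q, Q) = -3
1/(62931 + A(-229, -307)) = 1/(62931 - 3) = 1/62928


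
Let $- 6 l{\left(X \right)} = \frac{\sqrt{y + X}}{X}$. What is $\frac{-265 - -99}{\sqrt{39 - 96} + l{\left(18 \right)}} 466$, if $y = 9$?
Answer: $\frac{2784816}{\sqrt{3} - 36 i \sqrt{57}} \approx 65.292 + 10246.0 i$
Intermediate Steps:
$l{\left(X \right)} = - \frac{\sqrt{9 + X}}{6 X}$ ($l{\left(X \right)} = - \frac{\sqrt{9 + X} \frac{1}{X}}{6} = - \frac{\frac{1}{X} \sqrt{9 + X}}{6} = - \frac{\sqrt{9 + X}}{6 X}$)
$\frac{-265 - -99}{\sqrt{39 - 96} + l{\left(18 \right)}} 466 = \frac{-265 - -99}{\sqrt{39 - 96} - \frac{\sqrt{9 + 18}}{6 \cdot 18}} \cdot 466 = \frac{-265 + \left(-138 + 237\right)}{\sqrt{-57} - \frac{\sqrt{27}}{108}} \cdot 466 = \frac{-265 + 99}{i \sqrt{57} - \frac{3 \sqrt{3}}{108}} \cdot 466 = - \frac{166}{i \sqrt{57} - \frac{\sqrt{3}}{36}} \cdot 466 = - \frac{166}{- \frac{\sqrt{3}}{36} + i \sqrt{57}} \cdot 466 = - \frac{77356}{- \frac{\sqrt{3}}{36} + i \sqrt{57}}$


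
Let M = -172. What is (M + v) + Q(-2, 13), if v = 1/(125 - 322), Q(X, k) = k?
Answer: -31324/197 ≈ -159.01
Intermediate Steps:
v = -1/197 (v = 1/(-197) = -1/197 ≈ -0.0050761)
(M + v) + Q(-2, 13) = (-172 - 1/197) + 13 = -33885/197 + 13 = -31324/197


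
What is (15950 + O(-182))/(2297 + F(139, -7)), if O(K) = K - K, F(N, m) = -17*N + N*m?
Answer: -15950/1039 ≈ -15.351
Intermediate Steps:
O(K) = 0
(15950 + O(-182))/(2297 + F(139, -7)) = (15950 + 0)/(2297 + 139*(-17 - 7)) = 15950/(2297 + 139*(-24)) = 15950/(2297 - 3336) = 15950/(-1039) = 15950*(-1/1039) = -15950/1039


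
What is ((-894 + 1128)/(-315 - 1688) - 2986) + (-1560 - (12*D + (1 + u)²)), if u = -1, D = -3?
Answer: -9033764/2003 ≈ -4510.1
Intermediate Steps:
((-894 + 1128)/(-315 - 1688) - 2986) + (-1560 - (12*D + (1 + u)²)) = ((-894 + 1128)/(-315 - 1688) - 2986) + (-1560 - (12*(-3) + (1 - 1)²)) = (234/(-2003) - 2986) + (-1560 - (-36 + 0²)) = (234*(-1/2003) - 2986) + (-1560 - (-36 + 0)) = (-234/2003 - 2986) + (-1560 - 1*(-36)) = -5981192/2003 + (-1560 + 36) = -5981192/2003 - 1524 = -9033764/2003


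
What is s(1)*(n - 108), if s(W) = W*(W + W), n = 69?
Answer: -78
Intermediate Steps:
s(W) = 2*W² (s(W) = W*(2*W) = 2*W²)
s(1)*(n - 108) = (2*1²)*(69 - 108) = (2*1)*(-39) = 2*(-39) = -78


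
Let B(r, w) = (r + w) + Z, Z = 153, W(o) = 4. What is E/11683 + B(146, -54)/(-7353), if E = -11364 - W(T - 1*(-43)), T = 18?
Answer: -12350177/12272157 ≈ -1.0064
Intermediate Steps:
B(r, w) = 153 + r + w (B(r, w) = (r + w) + 153 = 153 + r + w)
E = -11368 (E = -11364 - 1*4 = -11364 - 4 = -11368)
E/11683 + B(146, -54)/(-7353) = -11368/11683 + (153 + 146 - 54)/(-7353) = -11368*1/11683 + 245*(-1/7353) = -1624/1669 - 245/7353 = -12350177/12272157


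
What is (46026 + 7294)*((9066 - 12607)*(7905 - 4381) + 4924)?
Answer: -665090219200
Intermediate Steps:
(46026 + 7294)*((9066 - 12607)*(7905 - 4381) + 4924) = 53320*(-3541*3524 + 4924) = 53320*(-12478484 + 4924) = 53320*(-12473560) = -665090219200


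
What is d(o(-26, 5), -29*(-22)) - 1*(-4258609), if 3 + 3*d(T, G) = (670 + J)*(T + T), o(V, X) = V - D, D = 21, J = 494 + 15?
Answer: 4221666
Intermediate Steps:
J = 509
o(V, X) = -21 + V (o(V, X) = V - 1*21 = V - 21 = -21 + V)
d(T, G) = -1 + 786*T (d(T, G) = -1 + ((670 + 509)*(T + T))/3 = -1 + (1179*(2*T))/3 = -1 + (2358*T)/3 = -1 + 786*T)
d(o(-26, 5), -29*(-22)) - 1*(-4258609) = (-1 + 786*(-21 - 26)) - 1*(-4258609) = (-1 + 786*(-47)) + 4258609 = (-1 - 36942) + 4258609 = -36943 + 4258609 = 4221666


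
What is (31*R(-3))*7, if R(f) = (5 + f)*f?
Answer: -1302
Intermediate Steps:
R(f) = f*(5 + f)
(31*R(-3))*7 = (31*(-3*(5 - 3)))*7 = (31*(-3*2))*7 = (31*(-6))*7 = -186*7 = -1302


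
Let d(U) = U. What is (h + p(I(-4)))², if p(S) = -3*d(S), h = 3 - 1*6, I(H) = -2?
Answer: 9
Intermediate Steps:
h = -3 (h = 3 - 6 = -3)
p(S) = -3*S
(h + p(I(-4)))² = (-3 - 3*(-2))² = (-3 + 6)² = 3² = 9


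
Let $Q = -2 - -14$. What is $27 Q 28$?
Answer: $9072$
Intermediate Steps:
$Q = 12$ ($Q = -2 + 14 = 12$)
$27 Q 28 = 27 \cdot 12 \cdot 28 = 324 \cdot 28 = 9072$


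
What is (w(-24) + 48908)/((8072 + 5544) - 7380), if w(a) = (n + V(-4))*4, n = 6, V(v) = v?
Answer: 12229/1559 ≈ 7.8441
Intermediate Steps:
w(a) = 8 (w(a) = (6 - 4)*4 = 2*4 = 8)
(w(-24) + 48908)/((8072 + 5544) - 7380) = (8 + 48908)/((8072 + 5544) - 7380) = 48916/(13616 - 7380) = 48916/6236 = 48916*(1/6236) = 12229/1559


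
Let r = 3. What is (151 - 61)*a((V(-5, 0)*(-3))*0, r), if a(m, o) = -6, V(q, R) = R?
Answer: -540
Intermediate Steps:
(151 - 61)*a((V(-5, 0)*(-3))*0, r) = (151 - 61)*(-6) = 90*(-6) = -540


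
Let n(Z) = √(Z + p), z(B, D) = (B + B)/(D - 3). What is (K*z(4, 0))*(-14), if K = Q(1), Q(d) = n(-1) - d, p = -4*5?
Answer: -112/3 + 112*I*√21/3 ≈ -37.333 + 171.08*I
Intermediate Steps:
z(B, D) = 2*B/(-3 + D) (z(B, D) = (2*B)/(-3 + D) = 2*B/(-3 + D))
p = -20
n(Z) = √(-20 + Z) (n(Z) = √(Z - 20) = √(-20 + Z))
Q(d) = -d + I*√21 (Q(d) = √(-20 - 1) - d = √(-21) - d = I*√21 - d = -d + I*√21)
K = -1 + I*√21 (K = -1*1 + I*√21 = -1 + I*√21 ≈ -1.0 + 4.5826*I)
(K*z(4, 0))*(-14) = ((-1 + I*√21)*(2*4/(-3 + 0)))*(-14) = ((-1 + I*√21)*(2*4/(-3)))*(-14) = ((-1 + I*√21)*(2*4*(-⅓)))*(-14) = ((-1 + I*√21)*(-8/3))*(-14) = (8/3 - 8*I*√21/3)*(-14) = -112/3 + 112*I*√21/3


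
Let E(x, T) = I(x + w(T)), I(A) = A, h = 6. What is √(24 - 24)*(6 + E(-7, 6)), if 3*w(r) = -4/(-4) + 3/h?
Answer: 0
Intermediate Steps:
w(r) = ½ (w(r) = (-4/(-4) + 3/6)/3 = (-4*(-¼) + 3*(⅙))/3 = (1 + ½)/3 = (⅓)*(3/2) = ½)
E(x, T) = ½ + x (E(x, T) = x + ½ = ½ + x)
√(24 - 24)*(6 + E(-7, 6)) = √(24 - 24)*(6 + (½ - 7)) = √0*(6 - 13/2) = 0*(-½) = 0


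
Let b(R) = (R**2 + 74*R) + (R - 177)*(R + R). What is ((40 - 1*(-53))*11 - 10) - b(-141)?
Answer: -98110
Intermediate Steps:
b(R) = R**2 + 74*R + 2*R*(-177 + R) (b(R) = (R**2 + 74*R) + (-177 + R)*(2*R) = (R**2 + 74*R) + 2*R*(-177 + R) = R**2 + 74*R + 2*R*(-177 + R))
((40 - 1*(-53))*11 - 10) - b(-141) = ((40 - 1*(-53))*11 - 10) - (-141)*(-280 + 3*(-141)) = ((40 + 53)*11 - 10) - (-141)*(-280 - 423) = (93*11 - 10) - (-141)*(-703) = (1023 - 10) - 1*99123 = 1013 - 99123 = -98110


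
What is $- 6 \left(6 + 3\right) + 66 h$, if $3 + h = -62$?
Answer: $-4344$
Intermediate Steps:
$h = -65$ ($h = -3 - 62 = -65$)
$- 6 \left(6 + 3\right) + 66 h = - 6 \left(6 + 3\right) + 66 \left(-65\right) = \left(-6\right) 9 - 4290 = -54 - 4290 = -4344$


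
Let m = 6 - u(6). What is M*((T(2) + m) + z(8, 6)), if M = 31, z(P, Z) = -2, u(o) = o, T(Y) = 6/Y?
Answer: 31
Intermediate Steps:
m = 0 (m = 6 - 1*6 = 6 - 6 = 0)
M*((T(2) + m) + z(8, 6)) = 31*((6/2 + 0) - 2) = 31*((6*(1/2) + 0) - 2) = 31*((3 + 0) - 2) = 31*(3 - 2) = 31*1 = 31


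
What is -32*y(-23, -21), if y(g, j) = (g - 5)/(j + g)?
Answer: -224/11 ≈ -20.364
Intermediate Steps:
y(g, j) = (-5 + g)/(g + j)
-32*y(-23, -21) = -32*(-5 - 23)/(-23 - 21) = -32*(-28)/(-44) = -(-8)*(-28)/11 = -32*7/11 = -224/11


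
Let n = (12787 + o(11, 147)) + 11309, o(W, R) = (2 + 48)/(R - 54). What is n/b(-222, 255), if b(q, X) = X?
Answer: 2240978/23715 ≈ 94.496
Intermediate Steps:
o(W, R) = 50/(-54 + R)
n = 2240978/93 (n = (12787 + 50/(-54 + 147)) + 11309 = (12787 + 50/93) + 11309 = 1189241/93 + 11309 = 2240978/93 ≈ 24097.)
n/b(-222, 255) = (2240978/93)/255 = (2240978/93)*(1/255) = 2240978/23715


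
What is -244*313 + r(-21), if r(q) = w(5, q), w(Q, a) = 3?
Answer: -76369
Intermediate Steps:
r(q) = 3
-244*313 + r(-21) = -244*313 + 3 = -76372 + 3 = -76369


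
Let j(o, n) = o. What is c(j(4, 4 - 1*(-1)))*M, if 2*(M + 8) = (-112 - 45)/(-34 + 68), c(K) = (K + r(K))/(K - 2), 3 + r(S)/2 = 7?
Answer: -2103/34 ≈ -61.853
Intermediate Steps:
r(S) = 8 (r(S) = -6 + 2*7 = -6 + 14 = 8)
c(K) = (8 + K)/(-2 + K) (c(K) = (K + 8)/(K - 2) = (8 + K)/(-2 + K))
M = -701/68 (M = -8 + ((-112 - 45)/(-34 + 68))/2 = -8 + (-157/34)/2 = -8 + (-157*1/34)/2 = -8 + (½)*(-157/34) = -8 - 157/68 = -701/68 ≈ -10.309)
c(j(4, 4 - 1*(-1)))*M = ((8 + 4)/(-2 + 4))*(-701/68) = (12/2)*(-701/68) = ((½)*12)*(-701/68) = 6*(-701/68) = -2103/34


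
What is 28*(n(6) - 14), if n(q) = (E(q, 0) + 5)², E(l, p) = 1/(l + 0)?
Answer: 3199/9 ≈ 355.44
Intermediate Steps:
E(l, p) = 1/l
n(q) = (5 + 1/q)² (n(q) = (1/q + 5)² = (5 + 1/q)²)
28*(n(6) - 14) = 28*((1 + 5*6)²/6² - 14) = 28*((1 + 30)²/36 - 14) = 28*((1/36)*31² - 14) = 28*((1/36)*961 - 14) = 28*(961/36 - 14) = 28*(457/36) = 3199/9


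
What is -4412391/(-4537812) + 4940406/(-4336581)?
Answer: -364882517389/2186509922308 ≈ -0.16688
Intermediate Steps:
-4412391/(-4537812) + 4940406/(-4336581) = -4412391*(-1/4537812) + 4940406*(-1/4336581) = 1470797/1512604 - 1646802/1445527 = -364882517389/2186509922308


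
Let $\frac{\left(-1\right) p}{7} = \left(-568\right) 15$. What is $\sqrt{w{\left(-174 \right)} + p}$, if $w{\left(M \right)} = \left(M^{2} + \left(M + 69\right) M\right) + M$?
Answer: $2 \sqrt{27003} \approx 328.65$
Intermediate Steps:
$w{\left(M \right)} = M + M^{2} + M \left(69 + M\right)$ ($w{\left(M \right)} = \left(M^{2} + \left(69 + M\right) M\right) + M = \left(M^{2} + M \left(69 + M\right)\right) + M = M + M^{2} + M \left(69 + M\right)$)
$p = 59640$ ($p = - 7 \left(\left(-568\right) 15\right) = \left(-7\right) \left(-8520\right) = 59640$)
$\sqrt{w{\left(-174 \right)} + p} = \sqrt{2 \left(-174\right) \left(35 - 174\right) + 59640} = \sqrt{2 \left(-174\right) \left(-139\right) + 59640} = \sqrt{48372 + 59640} = \sqrt{108012} = 2 \sqrt{27003}$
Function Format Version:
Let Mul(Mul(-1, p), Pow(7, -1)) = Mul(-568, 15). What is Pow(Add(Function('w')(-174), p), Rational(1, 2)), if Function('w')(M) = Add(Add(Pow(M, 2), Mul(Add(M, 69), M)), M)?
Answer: Mul(2, Pow(27003, Rational(1, 2))) ≈ 328.65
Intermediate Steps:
Function('w')(M) = Add(M, Pow(M, 2), Mul(M, Add(69, M))) (Function('w')(M) = Add(Add(Pow(M, 2), Mul(Add(69, M), M)), M) = Add(Add(Pow(M, 2), Mul(M, Add(69, M))), M) = Add(M, Pow(M, 2), Mul(M, Add(69, M))))
p = 59640 (p = Mul(-7, Mul(-568, 15)) = Mul(-7, -8520) = 59640)
Pow(Add(Function('w')(-174), p), Rational(1, 2)) = Pow(Add(Mul(2, -174, Add(35, -174)), 59640), Rational(1, 2)) = Pow(Add(Mul(2, -174, -139), 59640), Rational(1, 2)) = Pow(Add(48372, 59640), Rational(1, 2)) = Pow(108012, Rational(1, 2)) = Mul(2, Pow(27003, Rational(1, 2)))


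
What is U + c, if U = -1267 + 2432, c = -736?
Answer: 429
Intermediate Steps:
U = 1165
U + c = 1165 - 736 = 429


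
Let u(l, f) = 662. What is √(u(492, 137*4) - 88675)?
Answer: I*√88013 ≈ 296.67*I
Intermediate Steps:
√(u(492, 137*4) - 88675) = √(662 - 88675) = √(-88013) = I*√88013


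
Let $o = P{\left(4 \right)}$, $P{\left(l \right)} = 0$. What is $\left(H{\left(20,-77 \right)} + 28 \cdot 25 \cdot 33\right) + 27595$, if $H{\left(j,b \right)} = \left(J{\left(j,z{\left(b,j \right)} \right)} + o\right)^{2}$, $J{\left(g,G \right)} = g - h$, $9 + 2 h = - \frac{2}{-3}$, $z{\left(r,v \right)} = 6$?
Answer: $\frac{1846045}{36} \approx 51279.0$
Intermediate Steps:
$h = - \frac{25}{6}$ ($h = - \frac{9}{2} + \frac{\left(-2\right) \frac{1}{-3}}{2} = - \frac{9}{2} + \frac{\left(-2\right) \left(- \frac{1}{3}\right)}{2} = - \frac{9}{2} + \frac{1}{2} \cdot \frac{2}{3} = - \frac{9}{2} + \frac{1}{3} = - \frac{25}{6} \approx -4.1667$)
$J{\left(g,G \right)} = \frac{25}{6} + g$ ($J{\left(g,G \right)} = g - - \frac{25}{6} = g + \frac{25}{6} = \frac{25}{6} + g$)
$o = 0$
$H{\left(j,b \right)} = \left(\frac{25}{6} + j\right)^{2}$ ($H{\left(j,b \right)} = \left(\left(\frac{25}{6} + j\right) + 0\right)^{2} = \left(\frac{25}{6} + j\right)^{2}$)
$\left(H{\left(20,-77 \right)} + 28 \cdot 25 \cdot 33\right) + 27595 = \left(\frac{\left(25 + 6 \cdot 20\right)^{2}}{36} + 28 \cdot 25 \cdot 33\right) + 27595 = \left(\frac{\left(25 + 120\right)^{2}}{36} + 700 \cdot 33\right) + 27595 = \left(\frac{145^{2}}{36} + 23100\right) + 27595 = \left(\frac{1}{36} \cdot 21025 + 23100\right) + 27595 = \left(\frac{21025}{36} + 23100\right) + 27595 = \frac{852625}{36} + 27595 = \frac{1846045}{36}$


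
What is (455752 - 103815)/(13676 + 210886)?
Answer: 351937/224562 ≈ 1.5672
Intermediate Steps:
(455752 - 103815)/(13676 + 210886) = 351937/224562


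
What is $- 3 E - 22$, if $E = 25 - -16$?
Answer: $-145$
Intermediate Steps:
$E = 41$ ($E = 25 + 16 = 41$)
$- 3 E - 22 = \left(-3\right) 41 - 22 = -123 - 22 = -145$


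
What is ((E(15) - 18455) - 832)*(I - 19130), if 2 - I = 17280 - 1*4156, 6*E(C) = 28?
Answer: 1865681444/3 ≈ 6.2189e+8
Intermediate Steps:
E(C) = 14/3 (E(C) = (⅙)*28 = 14/3)
I = -13122 (I = 2 - (17280 - 1*4156) = 2 - (17280 - 4156) = 2 - 1*13124 = 2 - 13124 = -13122)
((E(15) - 18455) - 832)*(I - 19130) = ((14/3 - 18455) - 832)*(-13122 - 19130) = (-55351/3 - 832)*(-32252) = -57847/3*(-32252) = 1865681444/3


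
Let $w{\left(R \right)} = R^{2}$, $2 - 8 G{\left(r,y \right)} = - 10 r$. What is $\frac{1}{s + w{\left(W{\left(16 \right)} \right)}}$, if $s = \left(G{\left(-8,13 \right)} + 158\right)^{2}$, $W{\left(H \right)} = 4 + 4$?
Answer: $\frac{16}{352673} \approx 4.5368 \cdot 10^{-5}$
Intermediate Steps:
$W{\left(H \right)} = 8$
$G{\left(r,y \right)} = \frac{1}{4} + \frac{5 r}{4}$ ($G{\left(r,y \right)} = \frac{1}{4} - \frac{\left(-10\right) r}{8} = \frac{1}{4} + \frac{5 r}{4}$)
$s = \frac{351649}{16}$ ($s = \left(\left(\frac{1}{4} + \frac{5}{4} \left(-8\right)\right) + 158\right)^{2} = \left(\left(\frac{1}{4} - 10\right) + 158\right)^{2} = \left(- \frac{39}{4} + 158\right)^{2} = \left(\frac{593}{4}\right)^{2} = \frac{351649}{16} \approx 21978.0$)
$\frac{1}{s + w{\left(W{\left(16 \right)} \right)}} = \frac{1}{\frac{351649}{16} + 8^{2}} = \frac{1}{\frac{351649}{16} + 64} = \frac{1}{\frac{352673}{16}} = \frac{16}{352673}$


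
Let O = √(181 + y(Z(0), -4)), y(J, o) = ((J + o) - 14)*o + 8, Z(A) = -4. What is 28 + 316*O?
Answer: 28 + 316*√277 ≈ 5287.3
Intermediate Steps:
y(J, o) = 8 + o*(-14 + J + o) (y(J, o) = (-14 + J + o)*o + 8 = o*(-14 + J + o) + 8 = 8 + o*(-14 + J + o))
O = √277 (O = √(181 + (8 + (-4)² - 14*(-4) - 4*(-4))) = √(181 + (8 + 16 + 56 + 16)) = √(181 + 96) = √277 ≈ 16.643)
28 + 316*O = 28 + 316*√277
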